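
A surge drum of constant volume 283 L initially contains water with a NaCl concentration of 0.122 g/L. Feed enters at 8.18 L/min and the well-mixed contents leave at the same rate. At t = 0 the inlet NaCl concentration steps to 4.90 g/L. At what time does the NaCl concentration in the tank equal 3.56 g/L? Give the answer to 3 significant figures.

44.0 min

Accumulation = in − out for the solute gives V dC/dt = Q(C_in − C), so τ = V/Q = 34.597 min.
C(t) = C_in + (C₀ − C_in) e^(−t/τ). Set C = 3.56 and solve for t:
e^(−t/τ) = (C − C_in)/(C₀ − C_in) = (3.56 − 4.90)/(0.122 − 4.90) = 0.28045
t = −τ ln(…) = 34.597 × 1.2714 = 43.984 min.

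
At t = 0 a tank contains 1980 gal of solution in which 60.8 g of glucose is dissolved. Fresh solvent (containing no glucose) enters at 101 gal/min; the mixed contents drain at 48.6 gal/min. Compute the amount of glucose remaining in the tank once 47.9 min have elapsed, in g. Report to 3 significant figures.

28.5 g

Total volume: dV/dt = Q_in − Q_out = 52.400 gal/min, so V(t) = 1980 + 52.400 t and V(47.9) = 4490.0 gal.
No glucose enters, so dm/dt = −Q_out · (m/V).
Separate: dm/m = −Q_out dt/V(t) ⇒ ln(m/m₀) = −(Q_out/(Q_in−Q_out)) ln(V/V₀).
m = m₀ (V₀/V)^(Q_out/(Q_in−Q_out)) = 60.8 × (1980/4490.0)^(0.92748) = 28.452 g.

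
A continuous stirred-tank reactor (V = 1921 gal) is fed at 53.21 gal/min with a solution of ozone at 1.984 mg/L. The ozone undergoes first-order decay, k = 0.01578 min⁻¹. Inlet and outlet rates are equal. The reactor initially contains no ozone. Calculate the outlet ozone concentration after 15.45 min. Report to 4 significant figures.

0.6183 mg/L

V dC/dt = Q(C_in − C) − k V C.
dC/dt = (Q/V) C_in − (Q/V + k) C; effective rate a = Q/V + k = 0.0276991 + 0.01578 = 0.0434791 min⁻¹.
C_ss = Q C_in/(Q + kV) = 1.26394 mg/L; C(t) = C_ss + (C₀ − C_ss) e^(−a t).
C(15.45) = 1.26394 + (-1.26394)·e^(−0.0434791·15.45) = 1.26394 + (-1.26394)·0.510813 = 0.618304 mg/L.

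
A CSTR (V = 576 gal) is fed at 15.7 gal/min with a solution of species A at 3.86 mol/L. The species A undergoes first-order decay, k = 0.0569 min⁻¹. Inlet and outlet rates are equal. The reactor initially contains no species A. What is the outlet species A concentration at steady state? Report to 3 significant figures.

1.25 mol/L

V dC/dt = Q(C_in − C) − k V C.
At steady state: 0 = Q C_in − (Q + kV) C_ss, so C_ss = Q C_in/(Q + kV).
C_ss = 15.7·3.86/(15.7 + 0.0569·576) = 60.602/48.474 = 1.2502 mol/L.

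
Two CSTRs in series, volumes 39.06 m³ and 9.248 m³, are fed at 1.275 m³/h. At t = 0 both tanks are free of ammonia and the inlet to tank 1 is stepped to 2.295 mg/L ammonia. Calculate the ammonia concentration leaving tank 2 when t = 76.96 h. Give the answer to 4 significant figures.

2.051 mg/L

Time constants: τᵢ = Vᵢ/Q for each well-mixed tank.
τ₁ = 39.06/1.275 = 30.6353 h; τ₂ = 9.248/1.275 = 7.25333 h.
Tank 1: C₁ = C_in(1 − e^(−t/τ₁)). Tank 2 (τ₁ ≠ τ₂): C₂ = C_in[1 − (τ₁ e^(−t/τ₁) − τ₂ e^(−t/τ₂))/(τ₁ − τ₂)].
At t = 76.96: e^(−t/τ₁) = 0.0810949, e^(−t/τ₂) = 2.46608e-05.
C₂ = 2.295·[1 − (30.6353·0.0810949 − 7.25333·2.46608e-05)/(23.3820)] = 2.295·0.893756 = 2.05117 mg/L.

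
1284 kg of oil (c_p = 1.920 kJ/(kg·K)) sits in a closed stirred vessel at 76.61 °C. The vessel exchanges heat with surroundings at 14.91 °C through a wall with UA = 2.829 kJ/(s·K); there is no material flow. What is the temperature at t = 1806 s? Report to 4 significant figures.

M c_p dT/dt = −UA(T − T_amb).
dT/dt = (T_ss − T)/τ with T_ss = T_amb = 14.9100 °C, τ = M c_p/UA = 1284·1.920/2.829 = 871.432 s.
Integrating: T(t) = T_ss + (T₀ − T_ss) e^(−t/τ).
T(1806) = 14.9100 + (61.7000)·0.125877 = 22.6766 °C.

22.68 °C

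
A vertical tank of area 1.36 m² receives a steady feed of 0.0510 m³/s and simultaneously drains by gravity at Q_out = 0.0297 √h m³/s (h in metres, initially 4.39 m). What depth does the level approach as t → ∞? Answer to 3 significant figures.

2.95 m

Level balance: A dh/dt = 0.0510 − 0.0297 √h. Setting dh/dt = 0:
Q_in = 0.0297 √h_ss ⇒ √h_ss = 0.0510/0.0297 = 1.7172.
h_ss = 1.7172² = 2.9487 m. (Since h₀ = 4.39 m > h_ss, the level will fall toward this value.)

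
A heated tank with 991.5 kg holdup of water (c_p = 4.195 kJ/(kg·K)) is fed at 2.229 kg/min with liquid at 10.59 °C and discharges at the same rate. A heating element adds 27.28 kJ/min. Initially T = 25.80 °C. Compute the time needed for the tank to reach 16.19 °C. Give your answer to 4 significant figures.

677.1 min

M c_p dT/dt = ṁ c_p (T_in − T) + Q̇.
τ = M/ṁ = 444.818 min; T_ss = T_in + Q̇/(ṁ c_p) = 13.5074 °C.
T(t) = T_ss + (T₀ − T_ss) e^(−t/τ). Set T = 16.19:
e^(−t/τ) = (16.19 − 13.5074)/(25.80 − 13.5074) = 0.218226
t = −444.818 · ln(0.218226) = 677.113 min.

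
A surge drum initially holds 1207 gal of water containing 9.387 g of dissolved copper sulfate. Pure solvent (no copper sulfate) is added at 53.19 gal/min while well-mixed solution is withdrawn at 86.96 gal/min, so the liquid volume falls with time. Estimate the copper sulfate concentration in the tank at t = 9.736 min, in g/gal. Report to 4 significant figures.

0.004713 g/gal

Total volume: dV/dt = Q_in − Q_out = -33.7700 gal/min, so V(t) = 1207 − 33.7700 t and V(9.736) = 878.215 gal.
Solute balance: dm/dt = 0 − Q_out C = −Q_out m/V(t).
dm/m = −Q_out dt/(V₀ − 33.7700 t); integrating gives ln(m/m₀) = −(Q_out/(Q_in−Q_out)) ln(V/V₀).
m = m₀ (V₀/V)^(Q_out/(Q_in−Q_out)) = 9.387 × (1207/878.215)^(-2.57507) = 4.13899 g.
C = m/V = 4.13899/878.215 = 0.00471295 g/gal.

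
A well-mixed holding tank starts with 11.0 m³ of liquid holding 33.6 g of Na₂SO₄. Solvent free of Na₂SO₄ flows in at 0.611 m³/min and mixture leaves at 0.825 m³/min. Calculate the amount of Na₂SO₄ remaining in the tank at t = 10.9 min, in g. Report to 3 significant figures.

Let m(t) be the amount of Na₂SO₄. Volume: V(t) = V₀ + (Q_in − Q_out) t = 11.0 − 0.21400 t; V(10.9) = 8.6674 m³.
No Na₂SO₄ enters, so dm/dt = −Q_out · (m/V).
Separate: dm/m = −Q_out dt/V(t) ⇒ ln(m/m₀) = −(Q_out/(Q_in−Q_out)) ln(V/V₀).
m = m₀ (V₀/V)^(Q_out/(Q_in−Q_out)) = 33.6 × (11.0/8.6674)^(-3.8551) = 13.407 g.

13.4 g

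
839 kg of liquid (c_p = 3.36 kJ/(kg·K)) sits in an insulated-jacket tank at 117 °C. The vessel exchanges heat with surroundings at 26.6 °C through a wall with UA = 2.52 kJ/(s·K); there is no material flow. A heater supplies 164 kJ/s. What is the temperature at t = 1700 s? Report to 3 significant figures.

Lumped-capacitance energy balance: M c_p dT/dt = UA(T_amb − T) + Q̇.
dT/dt = (T_ss − T)/τ with T_ss = T_amb + Q̇/UA = 26.6 + 164/2.52 = 91.679 °C, τ = M c_p/UA = 839·3.36/2.52 = 1118.7 s.
This is linear first-order; T(t) = T_ss + (T₀ − T_ss) e^(−t/τ).
T(1700) = 91.679 + (25.321)·0.21878 = 97.219 °C.

97.2 °C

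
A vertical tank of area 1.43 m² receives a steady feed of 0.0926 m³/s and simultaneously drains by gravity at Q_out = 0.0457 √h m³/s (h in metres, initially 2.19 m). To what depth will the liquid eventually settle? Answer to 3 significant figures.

A dh/dt = Q_in − 0.0457 √h. Steady state requires inflow = outflow:
Q_in = 0.0457 √h_ss ⇒ √h_ss = 0.0926/0.0457 = 2.0263.
h_ss = 2.0263² = 4.1057 m. (Since h₀ = 2.19 m < h_ss, the level will rise toward this value.)

4.11 m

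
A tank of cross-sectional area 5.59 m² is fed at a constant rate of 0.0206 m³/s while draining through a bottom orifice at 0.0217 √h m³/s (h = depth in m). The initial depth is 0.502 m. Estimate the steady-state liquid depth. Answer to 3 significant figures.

Unsteady balance on liquid volume: A dh/dt = Q_in − 0.0217 √h. At steady state dh/dt = 0:
Q_in = 0.0217 √h_ss ⇒ √h_ss = 0.0206/0.0217 = 0.94931.
h_ss = 0.94931² = 0.90119 m. (Since h₀ = 0.502 m < h_ss, the level will rise toward this value.)

0.901 m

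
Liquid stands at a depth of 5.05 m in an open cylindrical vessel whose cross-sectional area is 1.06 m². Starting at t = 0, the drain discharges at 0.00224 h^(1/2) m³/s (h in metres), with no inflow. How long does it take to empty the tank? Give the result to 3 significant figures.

Volume balance on the tank: A dh/dt = −0.00224 √h.
Separate and integrate: 2(√h − √h₀) = −(0.00224/A) t.
Set h = 0: 2√h₀ = (0.00224/A) t_empty ⇒ t_empty = 2A√h₀/0.00224.
t_empty = 2·1.06·√5.05/0.00224 = 2.1200·2.2472/0.00224 = 2126.8 s.

2130 s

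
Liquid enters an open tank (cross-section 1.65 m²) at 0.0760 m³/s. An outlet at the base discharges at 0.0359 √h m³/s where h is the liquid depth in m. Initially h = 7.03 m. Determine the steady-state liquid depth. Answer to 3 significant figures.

4.48 m

A dh/dt = Q_in − 0.0359 √h. Steady state requires inflow = outflow:
Q_in = 0.0359 √h_ss ⇒ √h_ss = 0.0760/0.0359 = 2.1170.
h_ss = 2.1170² = 4.4817 m. (Since h₀ = 7.03 m > h_ss, the level will fall toward this value.)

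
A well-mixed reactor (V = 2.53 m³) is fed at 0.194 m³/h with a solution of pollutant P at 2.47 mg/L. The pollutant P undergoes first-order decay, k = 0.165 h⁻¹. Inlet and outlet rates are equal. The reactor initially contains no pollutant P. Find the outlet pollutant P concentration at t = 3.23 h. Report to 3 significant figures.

Species balance: V dC/dt = Q C_in − Q C − k V C.
This is linear with rate a = Q/V + k = 0.24168 h⁻¹.
C_ss = Q C_in/(Q + kV) = 0.78368 mg/L; C(t) = C_ss + (C₀ − C_ss) e^(−a t).
C(3.23) = 0.78368 + (-0.78368)·e^(−0.24168·3.23) = 0.78368 + (-0.78368)·0.45812 = 0.42466 mg/L.

0.425 mg/L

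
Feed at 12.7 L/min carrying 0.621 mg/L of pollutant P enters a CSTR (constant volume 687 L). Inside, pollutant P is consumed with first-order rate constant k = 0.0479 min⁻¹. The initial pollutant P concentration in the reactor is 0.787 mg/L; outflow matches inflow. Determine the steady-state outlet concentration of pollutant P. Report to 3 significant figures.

0.173 mg/L

Accumulation = in − out − consumed: V dC/dt = Q C_in − Q C − k V C.
Steady state (dC/dt = 0): C_ss = Q C_in/(Q + kV) = C_in/(1 + kV/Q).
C_ss = 12.7·0.621/(12.7 + 0.0479·687) = 7.8867/45.607 = 0.17293 mg/L.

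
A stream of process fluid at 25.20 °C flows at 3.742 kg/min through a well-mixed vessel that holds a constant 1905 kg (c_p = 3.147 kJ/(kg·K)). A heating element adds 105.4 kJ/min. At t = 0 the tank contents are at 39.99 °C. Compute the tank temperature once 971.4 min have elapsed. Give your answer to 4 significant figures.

M c_p dT/dt = ṁ c_p (T_in − T) + Q̇.
τ = M/ṁ = 509.086 min; T_ss = T_in + Q̇/(ṁ c_p) = 25.20 + 105.4/(3.742·3.147) = 34.1504 °C.
Solution: T(t) = T_ss + (T₀ − T_ss) e^(−t/τ).
T(971.4) = 34.1504 + (5.83965)·e^(−971.4/509.086) = 34.1504 + (5.83965)·0.148358 = 35.0167 °C.

35.02 °C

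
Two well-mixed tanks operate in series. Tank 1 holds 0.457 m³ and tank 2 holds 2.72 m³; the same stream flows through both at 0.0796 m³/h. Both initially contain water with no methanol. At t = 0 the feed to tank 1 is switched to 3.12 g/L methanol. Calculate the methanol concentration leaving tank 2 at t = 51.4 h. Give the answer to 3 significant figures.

Each tank obeys Vᵢ dCᵢ/dt = Q(Cᵢ₋₁ − Cᵢ), so τᵢ = Vᵢ/Q.
τ₁ = 0.457/0.0796 = 5.7412 h; τ₂ = 2.72/0.0796 = 34.171 h.
Solving the cascade with C₁(0)=C₂(0)=0 gives C₂(t) = C_in[1 − (τ₁ e^(−t/τ₁) − τ₂ e^(−t/τ₂))/(τ₁ − τ₂)].
At t = 51.4: e^(−t/τ₁) = 0.00012937, e^(−t/τ₂) = 0.22219.
C₂ = 3.12·[1 − (5.7412·0.00012937 − 34.171·0.22219)/(-28.430)] = 3.12·0.73296 = 2.2868 g/L.

2.29 g/L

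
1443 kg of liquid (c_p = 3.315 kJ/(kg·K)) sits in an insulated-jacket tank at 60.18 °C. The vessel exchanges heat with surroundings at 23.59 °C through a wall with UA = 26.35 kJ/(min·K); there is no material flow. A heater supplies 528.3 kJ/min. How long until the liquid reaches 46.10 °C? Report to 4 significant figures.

345.9 min

Lumped-capacitance energy balance: M c_p dT/dt = UA(T_amb − T) + Q̇.
τ = M c_p/UA = 181.539 min; T_ss = T_amb + Q̇/UA = 23.59 + 528.3/26.35 = 43.6393 °C.
T(t) = T_ss + (T₀ − T_ss)e^(−t/τ); set T = 46.10:
t = −τ ln[(T − T_ss)/(T₀ − T_ss)] = −181.539 · ln(0.148765) = 345.902 min.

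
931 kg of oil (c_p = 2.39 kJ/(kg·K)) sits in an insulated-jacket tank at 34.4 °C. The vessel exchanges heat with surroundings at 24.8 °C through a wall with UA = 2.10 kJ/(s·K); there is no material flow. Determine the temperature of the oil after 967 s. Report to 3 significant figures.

28.7 °C

Lumped-capacitance energy balance: M c_p dT/dt = UA(T_amb − T).
dT/dt = (T_ss − T)/τ with T_ss = T_amb = 24.800 °C, τ = M c_p/UA = 931·2.39/2.10 = 1059.6 s.
Solution: T(t) = T_ss + (T₀ − T_ss) e^(−t/τ).
T(967) = 24.800 + (9.6000)·0.40146 = 28.654 °C.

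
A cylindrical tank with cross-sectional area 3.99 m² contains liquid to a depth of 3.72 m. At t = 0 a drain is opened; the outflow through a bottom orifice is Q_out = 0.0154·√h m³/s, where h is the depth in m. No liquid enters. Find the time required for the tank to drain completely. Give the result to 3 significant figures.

A dh/dt = −Q_out = −0.0154 √h.
∫ h^(−1/2) dh = −(0.0154/A) ∫ dt, giving 2√h = 2√h₀ − (0.0154/A) t.
Tank is empty when √h = 0: t_empty = 2A√h₀/0.0154.
t_empty = 2·3.99·√3.72/0.0154 = 7.9800·1.9287/0.0154 = 999.43 s.

999 s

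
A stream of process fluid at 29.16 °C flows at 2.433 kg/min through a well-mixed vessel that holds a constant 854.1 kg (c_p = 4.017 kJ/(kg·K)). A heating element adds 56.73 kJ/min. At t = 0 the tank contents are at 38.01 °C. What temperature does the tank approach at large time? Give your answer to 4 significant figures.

34.96 °C

M c_p dT/dt = ṁ c_p (T_in − T) + Q̇.
At steady state dT/dt = 0 ⇒ T_ss = T_in + Q̇/(ṁ c_p) = 29.16 + 56.73/(2.433·4.017) = 34.9646 °C.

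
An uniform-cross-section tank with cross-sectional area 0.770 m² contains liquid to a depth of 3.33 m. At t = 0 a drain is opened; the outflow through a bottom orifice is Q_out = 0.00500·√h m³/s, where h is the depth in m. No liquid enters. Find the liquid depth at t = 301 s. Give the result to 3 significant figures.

0.718 m

Unsteady balance on liquid volume: A dh/dt = −0.00500 √h.
∫ h^(−1/2) dh = −(0.00500/A) ∫ dt, giving 2√h = 2√h₀ − (0.00500/A) t.
√h = √3.33 − 0.00500·301/(2·0.770) = 1.8248 − 0.97727 = 0.84756.
h = 0.84756² = 0.71835 m.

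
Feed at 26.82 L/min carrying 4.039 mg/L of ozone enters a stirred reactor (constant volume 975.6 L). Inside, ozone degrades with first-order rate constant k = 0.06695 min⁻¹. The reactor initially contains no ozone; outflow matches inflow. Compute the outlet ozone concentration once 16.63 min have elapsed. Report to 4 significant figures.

V dC/dt = Q(C_in − C) − k V C.
This is linear with rate a = Q/V + k = 0.0944408 min⁻¹.
C_ss = Q C_in/(Q + kV) = 1.17571 mg/L; C(t) = C_ss + (C₀ − C_ss) e^(−a t).
C(16.63) = 1.17571 + (-1.17571)·e^(−0.0944408·16.63) = 1.17571 + (-1.17571)·0.207931 = 0.931246 mg/L.

0.9312 mg/L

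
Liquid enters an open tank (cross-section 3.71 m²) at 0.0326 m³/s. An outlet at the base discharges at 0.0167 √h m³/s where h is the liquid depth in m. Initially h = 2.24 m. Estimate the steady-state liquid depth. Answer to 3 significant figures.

3.81 m

Level balance: A dh/dt = 0.0326 − 0.0167 √h. Setting dh/dt = 0:
Q_in = 0.0167 √h_ss ⇒ √h_ss = 0.0326/0.0167 = 1.9521.
h_ss = 1.9521² = 3.8107 m. (Since h₀ = 2.24 m < h_ss, the level will rise toward this value.)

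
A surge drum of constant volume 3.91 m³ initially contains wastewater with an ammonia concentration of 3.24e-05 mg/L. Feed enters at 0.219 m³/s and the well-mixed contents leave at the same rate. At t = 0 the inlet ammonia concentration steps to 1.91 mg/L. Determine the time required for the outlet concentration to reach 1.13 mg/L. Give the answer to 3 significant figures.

Species balance: V dC/dt = Q(C_in − C) ⇒ τ = V/Q = 17.854 s.
C(t) = C_in + (C₀ − C_in) e^(−t/τ). Set C = 1.13 and solve for t:
e^(−t/τ) = (C − C_in)/(C₀ − C_in) = (1.13 − 1.91)/(3.24e-05 − 1.91) = 0.40838
t = −τ ln(…) = 17.854 × 0.89555 = 15.989 s.

16.0 s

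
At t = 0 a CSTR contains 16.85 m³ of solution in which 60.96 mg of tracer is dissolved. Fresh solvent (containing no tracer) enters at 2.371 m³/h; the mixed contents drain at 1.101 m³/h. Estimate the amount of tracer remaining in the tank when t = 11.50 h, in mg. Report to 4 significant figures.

35.48 mg

Let m(t) be the amount of tracer. Volume: V(t) = V₀ + (Q_in − Q_out) t = 16.85 + 1.27000 t; V(11.50) = 31.4550 m³.
Species balance (pure solvent in): dm/dt = −Q_out · m/V(t).
dm/m = −Q_out dt/(V₀ + 1.27000 t); integrating gives ln(m/m₀) = −(Q_out/(Q_in−Q_out)) ln(V/V₀).
m = m₀ (V₀/V)^(Q_out/(Q_in−Q_out)) = 60.96 × (16.85/31.4550)^(0.866929) = 35.4837 mg.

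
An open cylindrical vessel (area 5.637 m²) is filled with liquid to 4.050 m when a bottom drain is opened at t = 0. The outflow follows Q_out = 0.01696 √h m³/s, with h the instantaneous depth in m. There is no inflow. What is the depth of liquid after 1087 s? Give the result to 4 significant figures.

With no inflow, A dh/dt = −0.01696 √h.
Separate and integrate: 2(√h − √h₀) = −(0.01696/A) t.
√h = √4.050 − 0.01696·1087/(2·5.637) = 2.01246 − 1.63522 = 0.377237.
h = 0.377237² = 0.142308 m.

0.1423 m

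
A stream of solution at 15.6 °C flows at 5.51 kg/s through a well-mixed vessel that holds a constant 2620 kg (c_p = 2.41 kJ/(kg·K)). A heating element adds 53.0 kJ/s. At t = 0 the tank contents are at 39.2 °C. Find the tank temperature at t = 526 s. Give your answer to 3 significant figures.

26.1 °C

Heat balance on the well-mixed liquid: M c_p dT/dt = ṁ c_p (T_in − T) + 53.0.
Rearrange: dT/dt = (T_ss − T)/τ with τ = M/ṁ = 475.50 s and T_ss = T_in + Q̇/(ṁ c_p) = 19.591 °C.
Integrating: T(t) = T_ss + (T₀ − T_ss) e^(−t/τ).
T(526) = 19.591 + (19.609)·e^(−526/475.50) = 19.591 + (19.609)·0.33081 = 26.078 °C.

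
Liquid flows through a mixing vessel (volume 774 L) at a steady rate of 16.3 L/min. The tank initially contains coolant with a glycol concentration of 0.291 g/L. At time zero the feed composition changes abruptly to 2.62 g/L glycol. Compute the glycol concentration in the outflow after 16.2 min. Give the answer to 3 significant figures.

Mass balance on the solute (V constant): V dC/dt = Q(C_in − C).
Rewrite as dC/dt + C/τ = C_in/τ, τ = V/Q = 47.485 min.
This is linear first-order; C(t) = C_in + (C₀ − C_in) e^(−t/τ).
C(16.2) = 2.62 + (0.291 − 2.62)·e^(−16.2/47.485) = 2.62 + (-2.3290)·0.71094 = 0.96421 g/L.

0.964 g/L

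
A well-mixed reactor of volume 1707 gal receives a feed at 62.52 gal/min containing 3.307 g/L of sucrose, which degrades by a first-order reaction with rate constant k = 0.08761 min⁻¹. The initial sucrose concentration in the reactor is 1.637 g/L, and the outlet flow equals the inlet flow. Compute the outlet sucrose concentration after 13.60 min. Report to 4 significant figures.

Accumulation = in − out − consumed: V dC/dt = Q C_in − Q C − k V C.
This is linear with rate a = Q/V + k = 0.124236 min⁻¹.
C_ss = Q C_in/(Q + kV) = 0.974930 g/L; C(t) = C_ss + (C₀ − C_ss) e^(−a t).
C(13.60) = 0.974930 + (0.662070)·e^(−0.124236·13.60) = 0.974930 + (0.662070)·0.184592 = 1.09714 g/L.

1.097 g/L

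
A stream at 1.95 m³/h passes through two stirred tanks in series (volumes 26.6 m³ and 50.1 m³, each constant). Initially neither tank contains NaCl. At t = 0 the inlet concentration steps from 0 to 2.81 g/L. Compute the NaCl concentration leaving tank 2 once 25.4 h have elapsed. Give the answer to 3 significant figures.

1.08 g/L

Each tank obeys Vᵢ dCᵢ/dt = Q(Cᵢ₋₁ − Cᵢ), so τᵢ = Vᵢ/Q.
τ₁ = 26.6/1.95 = 13.641 h; τ₂ = 50.1/1.95 = 25.692 h.
Tank 1: C₁ = C_in(1 − e^(−t/τ₁)). Tank 2 (τ₁ ≠ τ₂): C₂ = C_in[1 − (τ₁ e^(−t/τ₁) − τ₂ e^(−t/τ₂))/(τ₁ − τ₂)].
At t = 25.4: e^(−t/τ₁) = 0.15536, e^(−t/τ₂) = 0.37209.
C₂ = 2.81·[1 − (13.641·0.15536 − 25.692·0.37209)/(-12.051)] = 2.81·0.38259 = 1.0751 g/L.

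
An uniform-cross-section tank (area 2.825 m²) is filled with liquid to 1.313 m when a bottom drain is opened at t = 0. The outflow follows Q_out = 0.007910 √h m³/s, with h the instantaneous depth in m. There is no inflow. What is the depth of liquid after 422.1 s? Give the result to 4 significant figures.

With no inflow, A dh/dt = −0.007910 √h.
Separate and integrate: 2(√h − √h₀) = −(0.007910/A) t.
√h = √1.313 − 0.007910·422.1/(2·2.825) = 1.14586 − 0.590940 = 0.554922.
h = 0.554922² = 0.307939 m.

0.3079 m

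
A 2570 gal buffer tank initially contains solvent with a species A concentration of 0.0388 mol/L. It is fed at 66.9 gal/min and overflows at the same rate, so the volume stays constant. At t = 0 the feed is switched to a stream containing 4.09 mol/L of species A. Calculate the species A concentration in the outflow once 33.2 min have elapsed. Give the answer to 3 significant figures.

Accumulation = in − out for the solute gives V dC/dt = Q(C_in − C).
So dC/dt = (C_in − C)/τ with τ = V/Q = 2570/66.9 = 38.416 min.
C approaches C_in exponentially: C(t) = C_in + (C₀ − C_in) e^(−t/τ).
C(33.2) = 4.09 + (0.0388 − 4.09)·e^(−33.2/38.416) = 4.09 + (-4.0512)·0.42137 = 2.3829 mol/L.

2.38 mol/L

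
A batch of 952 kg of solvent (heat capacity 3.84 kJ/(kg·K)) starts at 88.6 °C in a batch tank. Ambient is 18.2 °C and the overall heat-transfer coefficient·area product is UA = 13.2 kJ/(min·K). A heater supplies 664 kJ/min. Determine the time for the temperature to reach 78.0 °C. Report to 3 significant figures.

M c_p dT/dt = −UA(T − T_amb) + Q̇.
τ = M c_p/UA = 276.95 min; T_ss = T_amb + Q̇/UA = 18.2 + 664/13.2 = 68.503 °C.
T(t) = T_ss + (T₀ − T_ss)e^(−t/τ); set T = 78.0:
t = −τ ln[(T − T_ss)/(T₀ − T_ss)] = −276.95 · ln(0.47256) = 207.60 min.

208 min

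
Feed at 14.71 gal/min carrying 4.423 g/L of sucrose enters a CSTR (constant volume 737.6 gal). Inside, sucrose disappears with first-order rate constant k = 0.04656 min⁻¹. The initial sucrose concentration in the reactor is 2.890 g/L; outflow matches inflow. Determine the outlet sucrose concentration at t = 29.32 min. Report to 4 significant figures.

Species balance: V dC/dt = Q C_in − Q C − k V C.
This is linear with rate a = Q/V + k = 0.0665031 min⁻¹.
C_ss = Q C_in/(Q + kV) = 1.32638 g/L; C(t) = C_ss + (C₀ − C_ss) e^(−a t).
C(29.32) = 1.32638 + (1.56362)·e^(−0.0665031·29.32) = 1.32638 + (1.56362)·0.142293 = 1.54887 g/L.

1.549 g/L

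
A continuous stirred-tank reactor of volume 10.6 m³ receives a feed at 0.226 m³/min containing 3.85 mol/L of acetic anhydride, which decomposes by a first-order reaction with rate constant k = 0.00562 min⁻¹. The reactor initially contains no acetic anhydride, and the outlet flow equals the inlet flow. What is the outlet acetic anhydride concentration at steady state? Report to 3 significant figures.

3.05 mol/L

V dC/dt = Q(C_in − C) − k V C.
Steady state (dC/dt = 0): C_ss = Q C_in/(Q + kV) = C_in/(1 + kV/Q).
C_ss = 0.226·3.85/(0.226 + 0.00562·10.6) = 0.87010/0.28557 = 3.0469 mol/L.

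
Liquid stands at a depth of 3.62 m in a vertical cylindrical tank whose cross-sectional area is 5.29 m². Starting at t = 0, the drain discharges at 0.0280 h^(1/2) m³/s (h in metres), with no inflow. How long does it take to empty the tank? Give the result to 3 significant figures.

719 s

With no inflow, A dh/dt = −0.0280 √h.
This is separable: 2 d(√h)/dt = −0.0280/A, so √h = √h₀ − (0.0280/(2A)) t.
Tank is empty when √h = 0: t_empty = 2A√h₀/0.0280.
t_empty = 2·5.29·√3.62/0.0280 = 10.580·1.9026/0.0280 = 718.92 s.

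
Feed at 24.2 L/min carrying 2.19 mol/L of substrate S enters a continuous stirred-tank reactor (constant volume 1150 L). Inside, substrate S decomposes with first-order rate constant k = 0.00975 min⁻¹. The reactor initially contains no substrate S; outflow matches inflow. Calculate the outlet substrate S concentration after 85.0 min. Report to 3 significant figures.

1.39 mol/L

V dC/dt = Q(C_in − C) − k V C.
This is linear with rate a = Q/V + k = 0.030793 min⁻¹.
C_ss = Q C_in/(Q + kV) = 1.4966 mol/L; C(t) = C_ss + (C₀ − C_ss) e^(−a t).
C(85.0) = 1.4966 + (-1.4966)·e^(−0.030793·85.0) = 1.4966 + (-1.4966)·0.072989 = 1.3874 mol/L.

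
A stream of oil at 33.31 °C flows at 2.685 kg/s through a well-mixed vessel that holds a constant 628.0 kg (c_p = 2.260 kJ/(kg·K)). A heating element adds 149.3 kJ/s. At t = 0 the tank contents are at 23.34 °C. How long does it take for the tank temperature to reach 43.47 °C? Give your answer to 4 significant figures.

204.1 s

Heat balance on the well-mixed liquid: M c_p dT/dt = ṁ c_p (T_in − T) + 149.3.
τ = M/ṁ = 233.892 s; T_ss = T_in + Q̇/(ṁ c_p) = 57.9141 °C.
T(t) = T_ss + (T₀ − T_ss) e^(−t/τ). Set T = 43.47:
e^(−t/τ) = (43.47 − 57.9141)/(23.34 − 57.9141) = 0.417772
t = −233.892 · ln(0.417772) = 204.146 s.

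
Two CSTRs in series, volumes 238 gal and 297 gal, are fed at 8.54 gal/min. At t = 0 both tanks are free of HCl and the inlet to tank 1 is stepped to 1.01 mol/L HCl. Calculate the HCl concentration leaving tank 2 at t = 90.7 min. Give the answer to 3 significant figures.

0.793 mol/L

Each tank obeys Vᵢ dCᵢ/dt = Q(Cᵢ₋₁ − Cᵢ), so τᵢ = Vᵢ/Q.
τ₁ = 238/8.54 = 27.869 min; τ₂ = 297/8.54 = 34.778 min.
Tank 1: C₁ = C_in(1 − e^(−t/τ₁)). Tank 2 (τ₁ ≠ τ₂): C₂ = C_in[1 − (τ₁ e^(−t/τ₁) − τ₂ e^(−t/τ₂))/(τ₁ − τ₂)].
At t = 90.7: e^(−t/τ₁) = 0.038599, e^(−t/τ₂) = 0.073681.
C₂ = 1.01·[1 − (27.869·0.038599 − 34.778·0.073681)/(-6.9087)] = 1.01·0.78480 = 0.79265 mol/L.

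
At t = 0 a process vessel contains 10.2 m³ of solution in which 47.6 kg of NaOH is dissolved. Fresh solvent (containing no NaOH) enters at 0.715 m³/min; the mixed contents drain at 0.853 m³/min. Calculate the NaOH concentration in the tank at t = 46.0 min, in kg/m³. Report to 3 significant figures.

0.0300 kg/m³

Total volume: dV/dt = Q_in − Q_out = -0.13800 m³/min, so V(t) = 10.2 − 0.13800 t and V(46.0) = 3.8520 m³.
Species balance (pure solvent in): dm/dt = −Q_out · m/V(t).
dm/m = −Q_out dt/(V₀ − 0.13800 t); integrating gives ln(m/m₀) = −(Q_out/(Q_in−Q_out)) ln(V/V₀).
m = m₀ (V₀/V)^(Q_out/(Q_in−Q_out)) = 47.6 × (10.2/3.8520)^(-6.1812) = 0.11575 kg.
C = m/V = 0.11575/3.8520 = 0.030048 kg/m³.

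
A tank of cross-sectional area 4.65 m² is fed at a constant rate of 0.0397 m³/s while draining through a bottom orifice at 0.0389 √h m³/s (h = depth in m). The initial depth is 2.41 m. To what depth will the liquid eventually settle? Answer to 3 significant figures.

1.04 m

A dh/dt = Q_in − 0.0389 √h. Steady state requires inflow = outflow:
Q_in = 0.0389 √h_ss ⇒ √h_ss = 0.0397/0.0389 = 1.0206.
h_ss = 1.0206² = 1.0416 m. (Since h₀ = 2.41 m > h_ss, the level will fall toward this value.)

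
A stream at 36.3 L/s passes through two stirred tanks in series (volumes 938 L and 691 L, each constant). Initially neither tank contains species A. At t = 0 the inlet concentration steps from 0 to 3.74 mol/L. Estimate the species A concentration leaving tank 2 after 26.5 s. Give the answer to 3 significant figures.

1.25 mol/L

Species balance on tank i: dCᵢ/dt = (Cᵢ₋₁ − Cᵢ)/τᵢ with τᵢ = Vᵢ/Q.
τ₁ = 938/36.3 = 25.840 s; τ₂ = 691/36.3 = 19.036 s.
Solving the cascade with C₁(0)=C₂(0)=0 gives C₂(t) = C_in[1 − (τ₁ e^(−t/τ₁) − τ₂ e^(−t/τ₂))/(τ₁ − τ₂)].
At t = 26.5: e^(−t/τ₁) = 0.35861, e^(−t/τ₂) = 0.24855.
C₂ = 3.74·[1 − (25.840·0.35861 − 19.036·0.24855)/(6.8044)] = 3.74·0.33351 = 1.2473 mol/L.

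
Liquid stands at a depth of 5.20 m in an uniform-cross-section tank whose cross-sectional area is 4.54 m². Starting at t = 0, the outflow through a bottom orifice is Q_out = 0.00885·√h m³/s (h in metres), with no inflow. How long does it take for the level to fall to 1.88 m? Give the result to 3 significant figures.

933 s

A dh/dt = −Q_out = −0.00885 √h.
This is separable: 2 d(√h)/dt = −0.00885/A, so √h = √h₀ − (0.00885/(2A)) t.
t = 2A(√h₀ − √h)/0.00885 = 2·4.54·(√5.20 − √1.88)/0.00885
  = 9.0800 × (2.2804 − 1.3711) / 0.00885 = 932.85 s.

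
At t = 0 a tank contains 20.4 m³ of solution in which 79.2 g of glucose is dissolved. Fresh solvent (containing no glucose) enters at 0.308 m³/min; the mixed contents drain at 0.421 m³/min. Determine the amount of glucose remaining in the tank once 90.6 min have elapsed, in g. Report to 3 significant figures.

Let m(t) be the amount of glucose. Volume: V(t) = V₀ + (Q_in − Q_out) t = 20.4 − 0.11300 t; V(90.6) = 10.162 m³.
Solute balance: dm/dt = 0 − Q_out C = −Q_out m/V(t).
dm/m = −Q_out dt/(V₀ − 0.11300 t); integrating gives ln(m/m₀) = −(Q_out/(Q_in−Q_out)) ln(V/V₀).
m = m₀ (V₀/V)^(Q_out/(Q_in−Q_out)) = 79.2 × (20.4/10.162)^(-3.7257) = 5.9045 g.

5.90 g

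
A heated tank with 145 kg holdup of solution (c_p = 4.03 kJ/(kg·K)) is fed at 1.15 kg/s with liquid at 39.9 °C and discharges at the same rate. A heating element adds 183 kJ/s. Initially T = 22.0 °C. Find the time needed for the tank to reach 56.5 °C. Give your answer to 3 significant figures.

Unsteady energy balance on the tank contents: M c_p dT/dt = ṁ c_p (T_in − T) + 183.
τ = M/ṁ = 126.09 s; T_ss = T_in + Q̇/(ṁ c_p) = 79.386 °C.
T(t) = T_ss + (T₀ − T_ss) e^(−t/τ). Set T = 56.5:
e^(−t/τ) = (56.5 − 79.386)/(22.0 − 79.386) = 0.39881
t = −126.09 · ln(0.39881) = 115.91 s.

116 s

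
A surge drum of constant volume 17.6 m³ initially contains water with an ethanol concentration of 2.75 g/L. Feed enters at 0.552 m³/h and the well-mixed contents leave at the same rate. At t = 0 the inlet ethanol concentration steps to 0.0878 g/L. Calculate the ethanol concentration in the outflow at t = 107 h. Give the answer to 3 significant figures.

0.181 g/L

Unsteady species balance (constant V, well mixed): V dC/dt = Q(C_in − C).
So dC/dt = (C_in − C)/τ with τ = V/Q = 17.6/0.552 = 31.884 h.
Solution: C(t) = C_in + (C₀ − C_in) e^(−t/τ).
C(107) = 0.0878 + (2.75 − 0.0878)·e^(−107/31.884) = 0.0878 + (2.6622)·0.034878 = 0.18065 g/L.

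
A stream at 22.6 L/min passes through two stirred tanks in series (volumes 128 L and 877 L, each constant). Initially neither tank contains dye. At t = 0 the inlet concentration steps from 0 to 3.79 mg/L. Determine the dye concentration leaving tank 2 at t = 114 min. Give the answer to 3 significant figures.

Each tank obeys Vᵢ dCᵢ/dt = Q(Cᵢ₋₁ − Cᵢ), so τᵢ = Vᵢ/Q.
τ₁ = 128/22.6 = 5.6637 min; τ₂ = 877/22.6 = 38.805 min.
Tank 1: C₁ = C_in(1 − e^(−t/τ₁)). Tank 2 (τ₁ ≠ τ₂): C₂ = C_in[1 − (τ₁ e^(−t/τ₁) − τ₂ e^(−t/τ₂))/(τ₁ − τ₂)].
At t = 114: e^(−t/τ₁) = 1.8133e-09, e^(−t/τ₂) = 0.052985.
C₂ = 3.79·[1 − (5.6637·1.8133e-09 − 38.805·0.052985)/(-33.142)] = 3.79·0.93796 = 3.5549 mg/L.

3.55 mg/L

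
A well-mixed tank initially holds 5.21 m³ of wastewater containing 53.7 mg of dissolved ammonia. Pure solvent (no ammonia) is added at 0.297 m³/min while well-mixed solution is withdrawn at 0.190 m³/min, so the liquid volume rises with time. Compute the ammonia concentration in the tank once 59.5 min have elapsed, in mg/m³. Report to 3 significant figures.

1.12 mg/m³

Let m(t) be the amount of ammonia. Volume: V(t) = V₀ + (Q_in − Q_out) t = 5.21 + 0.10700 t; V(59.5) = 11.576 m³.
Solute balance: dm/dt = 0 − Q_out C = −Q_out m/V(t).
Separate: dm/m = −Q_out dt/V(t) ⇒ ln(m/m₀) = −(Q_out/(Q_in−Q_out)) ln(V/V₀).
m = m₀ (V₀/V)^(Q_out/(Q_in−Q_out)) = 53.7 × (5.21/11.576)^(1.7757) = 13.010 mg.
C = m/V = 13.010/11.576 = 1.1238 mg/m³.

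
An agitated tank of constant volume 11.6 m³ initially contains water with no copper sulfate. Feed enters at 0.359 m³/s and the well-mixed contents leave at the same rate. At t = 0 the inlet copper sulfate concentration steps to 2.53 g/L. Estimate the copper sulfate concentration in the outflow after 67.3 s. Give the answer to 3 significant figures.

Unsteady species balance (constant V, well mixed): V dC/dt = Q(C_in − C).
So dC/dt = (C_in − C)/τ with τ = V/Q = 11.6/0.359 = 32.312 s.
This is linear first-order; C(t) = C_in + (C₀ − C_in) e^(−t/τ).
C(67.3) = 2.53 + (0 − 2.53)·e^(−67.3/32.312) = 2.53 + (-2.5300)·0.12458 = 2.2148 g/L.

2.21 g/L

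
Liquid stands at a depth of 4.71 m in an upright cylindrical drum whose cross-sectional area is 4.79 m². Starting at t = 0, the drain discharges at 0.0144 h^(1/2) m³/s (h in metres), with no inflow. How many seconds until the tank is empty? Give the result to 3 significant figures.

1440 s

Volume balance on the tank: A dh/dt = −0.0144 √h.
∫ h^(−1/2) dh = −(0.0144/A) ∫ dt, giving 2√h = 2√h₀ − (0.0144/A) t.
Tank is empty when √h = 0: t_empty = 2A√h₀/0.0144.
t_empty = 2·4.79·√4.71/0.0144 = 9.5800·2.1703/0.0144 = 1443.8 s.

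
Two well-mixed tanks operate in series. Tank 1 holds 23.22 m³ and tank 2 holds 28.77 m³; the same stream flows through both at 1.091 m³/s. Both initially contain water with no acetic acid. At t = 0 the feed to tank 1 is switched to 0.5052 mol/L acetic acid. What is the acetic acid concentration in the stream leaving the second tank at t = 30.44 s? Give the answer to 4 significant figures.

Each tank obeys Vᵢ dCᵢ/dt = Q(Cᵢ₋₁ − Cᵢ), so τᵢ = Vᵢ/Q.
τ₁ = 23.22/1.091 = 21.2832 s; τ₂ = 28.77/1.091 = 26.3703 s.
Solving the cascade with C₁(0)=C₂(0)=0 gives C₂(t) = C_in[1 − (τ₁ e^(−t/τ₁) − τ₂ e^(−t/τ₂))/(τ₁ − τ₂)].
At t = 30.44: e^(−t/τ₁) = 0.239253, e^(−t/τ₂) = 0.315269.
C₂ = 0.5052·[1 − (21.2832·0.239253 − 26.3703·0.315269)/(-5.08708)] = 0.5052·0.366696 = 0.185255 mol/L.

0.1853 mol/L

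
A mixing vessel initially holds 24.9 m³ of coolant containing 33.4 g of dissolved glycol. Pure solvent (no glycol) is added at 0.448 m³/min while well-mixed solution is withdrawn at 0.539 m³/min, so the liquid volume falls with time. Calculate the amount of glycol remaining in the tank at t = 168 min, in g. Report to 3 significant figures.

Total volume: dV/dt = Q_in − Q_out = -0.091000 m³/min, so V(t) = 24.9 − 0.091000 t and V(168) = 9.6120 m³.
No glycol enters, so dm/dt = −Q_out · (m/V).
dm/m = −Q_out dt/(V₀ − 0.091000 t); integrating gives ln(m/m₀) = −(Q_out/(Q_in−Q_out)) ln(V/V₀).
m = m₀ (V₀/V)^(Q_out/(Q_in−Q_out)) = 33.4 × (24.9/9.6120)^(-5.9231) = 0.11891 g.

0.119 g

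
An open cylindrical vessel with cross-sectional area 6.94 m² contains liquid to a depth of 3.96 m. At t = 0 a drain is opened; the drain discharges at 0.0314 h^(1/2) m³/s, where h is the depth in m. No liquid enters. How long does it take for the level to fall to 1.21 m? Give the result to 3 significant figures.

With no inflow, A dh/dt = −0.0314 √h.
Separate and integrate: 2(√h − √h₀) = −(0.0314/A) t.
t = 2A(√h₀ − √h)/0.0314 = 2·6.94·(√3.96 − √1.21)/0.0314
  = 13.880 × (1.9900 − 1.1000) / 0.0314 = 393.40 s.

393 s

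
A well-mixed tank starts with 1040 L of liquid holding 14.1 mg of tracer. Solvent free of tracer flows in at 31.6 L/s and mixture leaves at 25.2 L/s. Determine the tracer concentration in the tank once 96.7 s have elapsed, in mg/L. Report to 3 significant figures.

0.00135 mg/L

Let m(t) be the amount of tracer. Volume: V(t) = V₀ + (Q_in − Q_out) t = 1040 + 6.4000 t; V(96.7) = 1658.9 L.
No tracer enters, so dm/dt = −Q_out · (m/V).
Separate: dm/m = −Q_out dt/V(t) ⇒ ln(m/m₀) = −(Q_out/(Q_in−Q_out)) ln(V/V₀).
m = m₀ (V₀/V)^(Q_out/(Q_in−Q_out)) = 14.1 × (1040/1658.9)^(3.9375) = 2.2427 mg.
C = m/V = 2.2427/1658.9 = 0.0013519 mg/L.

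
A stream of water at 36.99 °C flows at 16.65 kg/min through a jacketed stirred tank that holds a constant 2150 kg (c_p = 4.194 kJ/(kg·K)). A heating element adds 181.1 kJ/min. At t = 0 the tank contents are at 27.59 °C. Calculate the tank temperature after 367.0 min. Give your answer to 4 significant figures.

Unsteady energy balance on the tank contents: M c_p dT/dt = ṁ c_p (T_in − T) + 181.1.
τ = M/ṁ = 129.129 min; T_ss = T_in + Q̇/(ṁ c_p) = 36.99 + 181.1/(16.65·4.194) = 39.5834 °C.
T approaches T_ss exponentially: T(t) = T_ss + (T₀ − T_ss) e^(−t/τ).
T(367.0) = 39.5834 + (-11.9934)·e^(−367.0/129.129) = 39.5834 + (-11.9934)·0.0583022 = 38.8842 °C.

38.88 °C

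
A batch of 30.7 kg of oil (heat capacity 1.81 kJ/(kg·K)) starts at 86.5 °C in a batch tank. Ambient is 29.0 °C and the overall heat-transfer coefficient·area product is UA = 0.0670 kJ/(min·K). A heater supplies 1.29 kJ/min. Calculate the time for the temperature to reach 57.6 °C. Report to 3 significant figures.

1170 min

Energy balance: M c_p dT/dt = −UA(T − T_amb) + Q̇.
τ = M c_p/UA = 829.36 min; T_ss = T_amb + Q̇/UA = 29.0 + 1.29/0.0670 = 48.254 °C.
T(t) = T_ss + (T₀ − T_ss)e^(−t/τ); set T = 57.6:
t = −τ ln[(T − T_ss)/(T₀ − T_ss)] = −829.36 · ln(0.24437) = 1168.6 min.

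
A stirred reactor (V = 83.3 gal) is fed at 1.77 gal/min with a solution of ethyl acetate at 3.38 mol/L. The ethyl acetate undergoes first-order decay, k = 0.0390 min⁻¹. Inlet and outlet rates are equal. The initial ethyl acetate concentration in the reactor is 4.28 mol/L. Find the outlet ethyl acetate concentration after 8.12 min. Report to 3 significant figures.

V dC/dt = Q(C_in − C) − k V C.
This is linear with rate a = Q/V + k = 0.060248 min⁻¹.
C_ss = Q C_in/(Q + kV) = 1.1921 mol/L; C(t) = C_ss + (C₀ − C_ss) e^(−a t).
C(8.12) = 1.1921 + (3.0879)·e^(−0.060248·8.12) = 1.1921 + (3.0879)·0.61311 = 3.0853 mol/L.

3.09 mol/L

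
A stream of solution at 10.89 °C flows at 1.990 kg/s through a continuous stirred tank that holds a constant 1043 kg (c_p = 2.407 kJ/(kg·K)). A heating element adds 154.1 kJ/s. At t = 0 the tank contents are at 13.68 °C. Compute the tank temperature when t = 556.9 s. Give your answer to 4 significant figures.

32.91 °C

First-law balance (no shaft work): M c_p dT/dt = ṁ c_p (T_in − T) + 154.1.
Rearrange: dT/dt = (T_ss − T)/τ with τ = M/ṁ = 524.121 s and T_ss = T_in + Q̇/(ṁ c_p) = 43.0617 °C.
Solution: T(t) = T_ss + (T₀ − T_ss) e^(−t/τ).
T(556.9) = 43.0617 + (-29.3817)·e^(−556.9/524.121) = 43.0617 + (-29.3817)·0.345576 = 32.9081 °C.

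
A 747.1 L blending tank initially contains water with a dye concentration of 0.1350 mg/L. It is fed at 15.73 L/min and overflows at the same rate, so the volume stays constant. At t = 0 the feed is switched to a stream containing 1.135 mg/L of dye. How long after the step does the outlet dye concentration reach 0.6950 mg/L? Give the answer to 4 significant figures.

38.99 min

Accumulation = in − out for the solute gives V dC/dt = Q(C_in − C), so τ = V/Q = 47.4952 min.
C(t) = C_in + (C₀ − C_in) e^(−t/τ). Set C = 0.6950 and solve for t:
e^(−t/τ) = (C − C_in)/(C₀ − C_in) = (0.6950 − 1.135)/(0.1350 − 1.135) = 0.440000
t = −τ ln(…) = 47.4952 × 0.820981 = 38.9927 min.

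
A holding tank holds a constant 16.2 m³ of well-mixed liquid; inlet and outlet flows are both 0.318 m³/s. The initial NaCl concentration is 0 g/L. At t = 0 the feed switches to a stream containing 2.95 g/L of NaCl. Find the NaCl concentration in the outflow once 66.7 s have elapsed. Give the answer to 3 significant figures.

2.15 g/L

Unsteady species balance (constant V, well mixed): V dC/dt = Q(C_in − C).
Time constant τ = V/Q = 16.2/0.318 = 50.943 s.
This is linear first-order; C(t) = C_in + (C₀ − C_in) e^(−t/τ).
C(66.7) = 2.95 + (0 − 2.95)·e^(−66.7/50.943) = 2.95 + (-2.9500)·0.27001 = 2.1535 g/L.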